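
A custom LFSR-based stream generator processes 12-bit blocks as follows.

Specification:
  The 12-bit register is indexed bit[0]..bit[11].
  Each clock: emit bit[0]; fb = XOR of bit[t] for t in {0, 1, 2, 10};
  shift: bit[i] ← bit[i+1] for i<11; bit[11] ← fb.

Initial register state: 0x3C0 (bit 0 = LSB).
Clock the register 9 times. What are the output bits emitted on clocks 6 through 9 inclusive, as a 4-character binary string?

0111

reg_0 = 0x3C0
clock 1: out=0, reg = 0x1E0
clock 2: out=0, reg = 0x0F0
clock 3: out=0, reg = 0x078
clock 4: out=0, reg = 0x03C
clock 5: out=0, reg = 0x81E
clock 6: out=0, reg = 0x40F
clock 7: out=1, reg = 0x207
clock 8: out=1, reg = 0x903
clock 9: out=1, reg = 0x481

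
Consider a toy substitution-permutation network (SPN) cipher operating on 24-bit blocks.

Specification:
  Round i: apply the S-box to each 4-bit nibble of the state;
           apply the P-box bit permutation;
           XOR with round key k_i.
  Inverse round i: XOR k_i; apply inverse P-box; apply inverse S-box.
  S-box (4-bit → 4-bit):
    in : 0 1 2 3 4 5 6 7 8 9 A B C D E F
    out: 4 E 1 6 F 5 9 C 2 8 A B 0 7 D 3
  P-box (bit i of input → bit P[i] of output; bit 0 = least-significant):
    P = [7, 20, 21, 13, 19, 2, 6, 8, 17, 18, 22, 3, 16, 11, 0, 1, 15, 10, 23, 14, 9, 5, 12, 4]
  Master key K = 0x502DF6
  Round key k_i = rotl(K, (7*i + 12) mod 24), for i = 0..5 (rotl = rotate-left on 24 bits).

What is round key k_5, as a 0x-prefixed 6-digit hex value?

K = 0x502DF6
k_0 = rotl(K, (7*0+12) mod 24) = rotl(K, 12) = 0xDF6502
k_1 = rotl(K, (7*1+12) mod 24) = rotl(K, 19) = 0xB2816F
k_2 = rotl(K, (7*2+12) mod 24) = rotl(K, 2) = 0x40B7D9
k_3 = rotl(K, (7*3+12) mod 24) = rotl(K, 9) = 0x5BECA0
k_4 = rotl(K, (7*4+12) mod 24) = rotl(K, 16) = 0xF6502D
k_5 = rotl(K, (7*5+12) mod 24) = rotl(K, 23) = 0x2816FB

0x2816FB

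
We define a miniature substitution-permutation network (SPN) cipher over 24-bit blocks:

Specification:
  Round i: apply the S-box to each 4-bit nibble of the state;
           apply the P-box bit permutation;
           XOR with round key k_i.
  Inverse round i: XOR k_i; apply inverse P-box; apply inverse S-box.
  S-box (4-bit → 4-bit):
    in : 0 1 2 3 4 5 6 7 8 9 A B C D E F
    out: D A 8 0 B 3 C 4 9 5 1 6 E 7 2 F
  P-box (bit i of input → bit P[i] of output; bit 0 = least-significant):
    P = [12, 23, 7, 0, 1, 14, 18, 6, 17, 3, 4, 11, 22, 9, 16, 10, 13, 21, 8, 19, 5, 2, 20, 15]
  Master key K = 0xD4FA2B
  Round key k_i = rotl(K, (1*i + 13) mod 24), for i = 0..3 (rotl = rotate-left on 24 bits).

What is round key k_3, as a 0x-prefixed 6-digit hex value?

K = 0xD4FA2B
k_0 = rotl(K, (1*0+13) mod 24) = rotl(K, 13) = 0x457A9F
k_1 = rotl(K, (1*1+13) mod 24) = rotl(K, 14) = 0x8AF53E
k_2 = rotl(K, (1*2+13) mod 24) = rotl(K, 15) = 0x15EA7D
k_3 = rotl(K, (1*3+13) mod 24) = rotl(K, 16) = 0x2BD4FA

0x2BD4FA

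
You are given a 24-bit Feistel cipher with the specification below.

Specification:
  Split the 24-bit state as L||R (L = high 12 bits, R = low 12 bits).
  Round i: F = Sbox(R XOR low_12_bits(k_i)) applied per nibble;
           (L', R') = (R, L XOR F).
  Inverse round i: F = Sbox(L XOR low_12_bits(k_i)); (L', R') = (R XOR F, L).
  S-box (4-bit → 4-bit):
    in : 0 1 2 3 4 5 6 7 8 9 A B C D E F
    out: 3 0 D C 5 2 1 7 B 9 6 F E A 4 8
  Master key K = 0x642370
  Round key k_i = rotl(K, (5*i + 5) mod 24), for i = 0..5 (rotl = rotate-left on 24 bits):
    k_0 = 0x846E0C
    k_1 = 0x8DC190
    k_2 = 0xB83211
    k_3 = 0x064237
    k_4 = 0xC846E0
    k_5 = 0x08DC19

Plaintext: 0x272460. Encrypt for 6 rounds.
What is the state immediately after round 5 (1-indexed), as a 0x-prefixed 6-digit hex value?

0xA42F89

s_0 = plaintext = 0x272460
s_1 = Round(s_0, k_0) = 0x46046C
s_2 = Round(s_1, k_1) = 0x46C6EE
s_3 = Round(s_2, k_2) = 0x6EE1E4
s_4 = Round(s_3, k_3) = 0x1E4A42
s_5 = Round(s_4, k_4) = 0xA42F89
s_6 = Round(s_5, k_5) = 0xF896D1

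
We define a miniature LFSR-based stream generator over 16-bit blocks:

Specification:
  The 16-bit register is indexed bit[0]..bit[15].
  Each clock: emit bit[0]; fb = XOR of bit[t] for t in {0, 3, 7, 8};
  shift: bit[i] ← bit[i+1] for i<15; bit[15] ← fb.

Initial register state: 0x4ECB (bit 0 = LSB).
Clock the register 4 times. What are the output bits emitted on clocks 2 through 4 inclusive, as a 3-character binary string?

reg_0 = 0x4ECB
clock 1: out=1, reg = 0xA765
clock 2: out=1, reg = 0x53B2
clock 3: out=0, reg = 0x29D9
clock 4: out=1, reg = 0x14EC

101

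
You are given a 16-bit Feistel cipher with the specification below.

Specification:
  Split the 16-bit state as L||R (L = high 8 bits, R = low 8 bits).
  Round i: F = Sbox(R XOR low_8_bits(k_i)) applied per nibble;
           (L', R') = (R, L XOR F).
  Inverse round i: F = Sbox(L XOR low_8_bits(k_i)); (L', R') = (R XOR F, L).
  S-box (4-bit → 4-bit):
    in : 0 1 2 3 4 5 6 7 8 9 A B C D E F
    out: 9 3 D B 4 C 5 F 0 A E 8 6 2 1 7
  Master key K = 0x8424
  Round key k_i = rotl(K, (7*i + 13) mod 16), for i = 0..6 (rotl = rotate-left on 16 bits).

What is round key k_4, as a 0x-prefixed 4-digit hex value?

K = 0x8424
k_0 = rotl(K, (7*0+13) mod 16) = rotl(K, 13) = 0x9084
k_1 = rotl(K, (7*1+13) mod 16) = rotl(K, 4) = 0x4248
k_2 = rotl(K, (7*2+13) mod 16) = rotl(K, 11) = 0x2421
k_3 = rotl(K, (7*3+13) mod 16) = rotl(K, 2) = 0x1092
k_4 = rotl(K, (7*4+13) mod 16) = rotl(K, 9) = 0x4908

0x4908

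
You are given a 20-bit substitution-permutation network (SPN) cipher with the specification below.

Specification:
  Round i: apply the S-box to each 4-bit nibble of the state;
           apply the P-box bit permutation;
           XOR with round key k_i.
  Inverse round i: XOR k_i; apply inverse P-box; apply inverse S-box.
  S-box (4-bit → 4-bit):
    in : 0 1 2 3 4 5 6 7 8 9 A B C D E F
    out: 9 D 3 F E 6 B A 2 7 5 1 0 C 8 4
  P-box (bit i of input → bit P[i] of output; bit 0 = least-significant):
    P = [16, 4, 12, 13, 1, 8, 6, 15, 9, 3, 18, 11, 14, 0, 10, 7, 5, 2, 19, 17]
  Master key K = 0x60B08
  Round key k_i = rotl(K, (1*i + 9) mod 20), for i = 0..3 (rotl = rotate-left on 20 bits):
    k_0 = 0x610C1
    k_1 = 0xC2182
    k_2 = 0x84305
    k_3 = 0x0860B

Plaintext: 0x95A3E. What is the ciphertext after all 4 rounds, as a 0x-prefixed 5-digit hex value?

s_0 = plaintext = 0x95A3E
s_1 = Round(s_0, k_0) = 0xAB7A6
s_2 = Round(s_1, k_1) = 0x549F8
s_3 = Round(s_2, k_2) = 0x445D8
s_4 = Round(s_3, k_3) = 0xE02D6

0xE02D6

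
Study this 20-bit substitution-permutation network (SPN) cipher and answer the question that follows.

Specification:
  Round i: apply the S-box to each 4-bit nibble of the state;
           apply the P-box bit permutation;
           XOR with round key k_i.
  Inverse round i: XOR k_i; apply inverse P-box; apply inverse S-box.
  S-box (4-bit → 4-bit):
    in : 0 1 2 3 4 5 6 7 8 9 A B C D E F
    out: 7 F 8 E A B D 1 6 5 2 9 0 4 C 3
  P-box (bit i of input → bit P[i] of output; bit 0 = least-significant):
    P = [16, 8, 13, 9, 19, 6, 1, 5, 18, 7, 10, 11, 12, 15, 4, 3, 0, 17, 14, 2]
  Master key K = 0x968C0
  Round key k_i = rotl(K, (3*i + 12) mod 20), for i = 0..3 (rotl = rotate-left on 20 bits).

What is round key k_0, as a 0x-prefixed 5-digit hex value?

0xC0968

K = 0x968C0
k_0 = rotl(K, (3*0+12) mod 20) = rotl(K, 12) = 0xC0968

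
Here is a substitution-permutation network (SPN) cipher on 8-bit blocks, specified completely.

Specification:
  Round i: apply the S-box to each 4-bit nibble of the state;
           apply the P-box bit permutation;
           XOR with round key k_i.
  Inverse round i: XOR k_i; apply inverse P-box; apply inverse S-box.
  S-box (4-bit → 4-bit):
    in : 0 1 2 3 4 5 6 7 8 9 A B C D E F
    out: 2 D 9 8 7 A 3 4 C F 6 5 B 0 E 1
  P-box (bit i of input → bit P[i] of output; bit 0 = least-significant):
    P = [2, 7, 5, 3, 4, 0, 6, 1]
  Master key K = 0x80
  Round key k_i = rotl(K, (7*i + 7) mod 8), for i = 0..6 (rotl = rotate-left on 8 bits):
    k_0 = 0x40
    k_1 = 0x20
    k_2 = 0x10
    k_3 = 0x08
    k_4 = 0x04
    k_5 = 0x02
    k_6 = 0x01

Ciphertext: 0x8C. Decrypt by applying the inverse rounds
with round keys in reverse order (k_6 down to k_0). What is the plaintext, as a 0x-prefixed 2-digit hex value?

0xD9

s_0 = ciphertext = 0x8C
s_1 = InvRound(s_0, k_6) = 0x0C
s_2 = InvRound(s_1, k_5) = 0x32
s_3 = InvRound(s_2, k_4) = 0x2B
s_4 = InvRound(s_3, k_3) = 0x57
s_5 = InvRound(s_4, k_2) = 0xEF
s_6 = InvRound(s_5, k_1) = 0xEC
s_7 = InvRound(s_6, k_0) = 0xD9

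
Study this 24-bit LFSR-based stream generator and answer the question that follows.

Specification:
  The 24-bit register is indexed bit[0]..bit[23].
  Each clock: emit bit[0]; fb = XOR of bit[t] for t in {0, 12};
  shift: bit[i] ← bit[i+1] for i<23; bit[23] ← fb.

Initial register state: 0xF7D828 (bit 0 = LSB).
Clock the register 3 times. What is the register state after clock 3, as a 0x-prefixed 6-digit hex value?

reg_0 = 0xF7D828
clock 1: out=0, reg = 0xFBEC14
clock 2: out=0, reg = 0x7DF60A
clock 3: out=0, reg = 0xBEFB05

0xBEFB05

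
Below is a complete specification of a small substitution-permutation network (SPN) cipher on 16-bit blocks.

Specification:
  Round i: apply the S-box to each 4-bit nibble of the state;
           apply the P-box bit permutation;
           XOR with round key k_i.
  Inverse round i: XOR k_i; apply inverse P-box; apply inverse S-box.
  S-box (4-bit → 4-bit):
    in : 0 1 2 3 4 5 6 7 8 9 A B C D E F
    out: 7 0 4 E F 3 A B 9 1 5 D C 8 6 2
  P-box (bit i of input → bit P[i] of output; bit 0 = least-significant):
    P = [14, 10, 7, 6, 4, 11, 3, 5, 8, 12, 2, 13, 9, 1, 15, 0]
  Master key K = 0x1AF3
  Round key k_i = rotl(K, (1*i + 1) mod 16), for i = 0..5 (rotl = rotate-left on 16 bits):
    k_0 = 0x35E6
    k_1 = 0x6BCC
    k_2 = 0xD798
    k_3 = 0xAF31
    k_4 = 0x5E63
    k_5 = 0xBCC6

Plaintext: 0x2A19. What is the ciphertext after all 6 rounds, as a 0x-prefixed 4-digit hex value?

0x2985

s_0 = plaintext = 0x2A19
s_1 = Round(s_0, k_0) = 0xF4E2
s_2 = Round(s_1, k_1) = 0x5242
s_3 = Round(s_2, k_2) = 0xDD26
s_4 = Round(s_3, k_3) = 0x8B78
s_5 = Round(s_4, k_4) = 0x3516
s_6 = Round(s_5, k_5) = 0x2985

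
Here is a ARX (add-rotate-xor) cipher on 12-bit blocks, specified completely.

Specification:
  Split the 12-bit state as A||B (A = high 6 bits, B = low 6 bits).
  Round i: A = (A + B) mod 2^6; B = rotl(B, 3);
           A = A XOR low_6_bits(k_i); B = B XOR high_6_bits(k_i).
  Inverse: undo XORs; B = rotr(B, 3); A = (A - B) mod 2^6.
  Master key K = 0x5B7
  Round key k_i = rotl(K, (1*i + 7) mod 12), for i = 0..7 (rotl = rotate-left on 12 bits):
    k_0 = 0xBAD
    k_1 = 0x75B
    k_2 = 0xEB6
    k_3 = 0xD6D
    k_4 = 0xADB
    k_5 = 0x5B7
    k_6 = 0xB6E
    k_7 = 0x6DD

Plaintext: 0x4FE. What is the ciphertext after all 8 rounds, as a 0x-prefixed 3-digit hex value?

0x909

s_0 = plaintext = 0x4FE
s_1 = Round(s_0, k_0) = 0xF19
s_2 = Round(s_1, k_1) = 0x396
s_3 = Round(s_2, k_2) = 0x488
s_4 = Round(s_3, k_3) = 0xDF4
s_5 = Round(s_4, k_4) = 0xC0D
s_6 = Round(s_5, k_5) = 0x2BF
s_7 = Round(s_6, k_6) = 0x9D2
s_8 = Round(s_7, k_7) = 0x909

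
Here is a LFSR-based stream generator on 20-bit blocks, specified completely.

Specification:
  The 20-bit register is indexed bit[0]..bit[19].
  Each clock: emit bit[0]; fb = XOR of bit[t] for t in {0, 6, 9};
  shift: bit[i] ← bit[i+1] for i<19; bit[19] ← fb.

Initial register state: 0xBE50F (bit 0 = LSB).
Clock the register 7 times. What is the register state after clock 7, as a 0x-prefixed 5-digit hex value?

reg_0 = 0xBE50F
clock 1: out=1, reg = 0xDF287
clock 2: out=1, reg = 0x6F943
clock 3: out=1, reg = 0x37CA1
clock 4: out=1, reg = 0x9BE50
clock 5: out=0, reg = 0x4DF28
clock 6: out=0, reg = 0xA6F94
clock 7: out=0, reg = 0xD37CA

0xD37CA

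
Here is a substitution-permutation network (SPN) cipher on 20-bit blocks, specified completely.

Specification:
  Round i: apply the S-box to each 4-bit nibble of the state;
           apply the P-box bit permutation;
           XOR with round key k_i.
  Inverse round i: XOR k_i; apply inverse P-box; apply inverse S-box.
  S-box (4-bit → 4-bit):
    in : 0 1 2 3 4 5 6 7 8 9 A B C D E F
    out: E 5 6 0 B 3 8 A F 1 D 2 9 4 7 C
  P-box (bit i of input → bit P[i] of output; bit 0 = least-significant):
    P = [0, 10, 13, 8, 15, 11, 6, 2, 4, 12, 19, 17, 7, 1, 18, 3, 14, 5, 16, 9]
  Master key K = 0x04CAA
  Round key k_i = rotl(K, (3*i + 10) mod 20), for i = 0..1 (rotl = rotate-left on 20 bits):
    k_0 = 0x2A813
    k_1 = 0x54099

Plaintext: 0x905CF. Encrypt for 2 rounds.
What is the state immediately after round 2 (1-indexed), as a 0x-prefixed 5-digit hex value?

0x56A4F

s_0 = plaintext = 0x905CF
s_1 = Round(s_0, k_0) = 0x6590D
s_2 = Round(s_1, k_1) = 0x56A4F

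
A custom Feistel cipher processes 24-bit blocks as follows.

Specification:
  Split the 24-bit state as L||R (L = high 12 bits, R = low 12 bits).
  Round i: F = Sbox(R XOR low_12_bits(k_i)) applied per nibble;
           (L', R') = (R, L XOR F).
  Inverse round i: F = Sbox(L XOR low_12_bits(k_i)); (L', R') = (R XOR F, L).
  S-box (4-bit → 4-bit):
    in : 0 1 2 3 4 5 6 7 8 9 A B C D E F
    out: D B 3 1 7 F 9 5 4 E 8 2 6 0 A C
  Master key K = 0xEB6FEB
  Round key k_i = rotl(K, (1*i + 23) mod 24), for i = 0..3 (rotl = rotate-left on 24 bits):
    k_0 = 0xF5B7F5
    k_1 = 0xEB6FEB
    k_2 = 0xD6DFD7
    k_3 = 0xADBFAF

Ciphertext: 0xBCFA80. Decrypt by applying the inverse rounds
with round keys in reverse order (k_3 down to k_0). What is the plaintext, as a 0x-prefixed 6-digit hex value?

0x44D86B

s_0 = ciphertext = 0xBCFA80
s_1 = InvRound(s_0, k_3) = 0xD1DBCF
s_2 = InvRound(s_1, k_2) = 0x8A7D1D
s_3 = InvRound(s_2, k_1) = 0x86B8A7
s_4 = InvRound(s_3, k_0) = 0x44D86B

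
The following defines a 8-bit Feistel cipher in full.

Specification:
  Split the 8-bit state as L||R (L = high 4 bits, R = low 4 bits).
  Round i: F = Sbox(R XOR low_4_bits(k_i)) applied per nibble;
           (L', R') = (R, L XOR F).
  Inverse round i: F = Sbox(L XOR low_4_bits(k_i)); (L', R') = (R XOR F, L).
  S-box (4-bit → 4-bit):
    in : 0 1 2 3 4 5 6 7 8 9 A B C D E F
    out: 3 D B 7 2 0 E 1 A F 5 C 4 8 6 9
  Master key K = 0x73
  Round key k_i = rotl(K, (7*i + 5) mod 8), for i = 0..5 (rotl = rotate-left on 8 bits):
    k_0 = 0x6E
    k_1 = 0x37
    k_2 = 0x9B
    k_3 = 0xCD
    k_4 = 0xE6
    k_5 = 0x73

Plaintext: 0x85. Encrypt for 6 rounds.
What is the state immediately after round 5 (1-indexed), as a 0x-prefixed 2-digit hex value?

s_0 = plaintext = 0x85
s_1 = Round(s_0, k_0) = 0x54
s_2 = Round(s_1, k_1) = 0x42
s_3 = Round(s_2, k_2) = 0x2B
s_4 = Round(s_3, k_3) = 0xBC
s_5 = Round(s_4, k_4) = 0xCE
s_6 = Round(s_5, k_5) = 0xE4

0xCE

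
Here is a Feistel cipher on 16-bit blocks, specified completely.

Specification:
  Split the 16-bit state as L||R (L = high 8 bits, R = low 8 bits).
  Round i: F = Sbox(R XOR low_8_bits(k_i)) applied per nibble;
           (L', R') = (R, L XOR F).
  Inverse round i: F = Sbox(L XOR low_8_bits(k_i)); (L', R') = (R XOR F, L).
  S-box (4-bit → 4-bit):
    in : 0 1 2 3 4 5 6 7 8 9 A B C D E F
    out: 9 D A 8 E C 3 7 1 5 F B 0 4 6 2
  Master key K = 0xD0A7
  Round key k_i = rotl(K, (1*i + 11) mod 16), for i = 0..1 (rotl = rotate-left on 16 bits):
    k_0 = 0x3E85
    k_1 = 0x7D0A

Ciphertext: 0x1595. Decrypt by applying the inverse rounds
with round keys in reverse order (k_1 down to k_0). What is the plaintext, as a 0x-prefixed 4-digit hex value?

0x1F47

s_0 = ciphertext = 0x1595
s_1 = InvRound(s_0, k_1) = 0x4715
s_2 = InvRound(s_1, k_0) = 0x1F47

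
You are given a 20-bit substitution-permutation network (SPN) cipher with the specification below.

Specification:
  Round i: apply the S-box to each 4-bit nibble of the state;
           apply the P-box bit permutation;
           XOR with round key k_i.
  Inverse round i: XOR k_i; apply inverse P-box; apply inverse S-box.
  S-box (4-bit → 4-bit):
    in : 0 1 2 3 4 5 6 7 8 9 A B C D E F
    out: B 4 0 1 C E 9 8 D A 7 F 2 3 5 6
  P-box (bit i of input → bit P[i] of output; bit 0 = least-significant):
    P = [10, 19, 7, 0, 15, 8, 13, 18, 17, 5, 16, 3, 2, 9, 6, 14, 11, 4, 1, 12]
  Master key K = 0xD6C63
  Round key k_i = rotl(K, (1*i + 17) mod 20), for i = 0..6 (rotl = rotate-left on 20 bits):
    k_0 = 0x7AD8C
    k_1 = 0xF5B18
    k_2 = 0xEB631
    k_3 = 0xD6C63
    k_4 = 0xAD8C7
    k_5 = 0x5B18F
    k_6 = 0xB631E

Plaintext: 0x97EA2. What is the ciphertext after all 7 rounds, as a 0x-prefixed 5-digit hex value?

s_0 = plaintext = 0x97EA2
s_1 = Round(s_0, k_0) = 0x45C9C
s_2 = Round(s_1, k_1) = 0x3087A
s_3 = Round(s_2, k_2) = 0x1F8BD
s_4 = Round(s_3, k_3) = 0x2CB29
s_5 = Round(s_4, k_4) = 0x1DAEE
s_6 = Round(s_5, k_5) = 0x61729
s_7 = Round(s_6, k_6) = 0x37B57

0x37B57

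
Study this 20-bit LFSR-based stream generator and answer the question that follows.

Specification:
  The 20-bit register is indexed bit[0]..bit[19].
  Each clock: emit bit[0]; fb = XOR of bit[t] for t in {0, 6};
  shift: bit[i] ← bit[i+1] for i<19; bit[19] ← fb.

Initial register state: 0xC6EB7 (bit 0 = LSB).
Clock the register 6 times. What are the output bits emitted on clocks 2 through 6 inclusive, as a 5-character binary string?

reg_0 = 0xC6EB7
clock 1: out=1, reg = 0xE375B
clock 2: out=1, reg = 0x71BAD
clock 3: out=1, reg = 0xB8DD6
clock 4: out=0, reg = 0xDC6EB
clock 5: out=1, reg = 0x6E375
clock 6: out=1, reg = 0x371BA

11011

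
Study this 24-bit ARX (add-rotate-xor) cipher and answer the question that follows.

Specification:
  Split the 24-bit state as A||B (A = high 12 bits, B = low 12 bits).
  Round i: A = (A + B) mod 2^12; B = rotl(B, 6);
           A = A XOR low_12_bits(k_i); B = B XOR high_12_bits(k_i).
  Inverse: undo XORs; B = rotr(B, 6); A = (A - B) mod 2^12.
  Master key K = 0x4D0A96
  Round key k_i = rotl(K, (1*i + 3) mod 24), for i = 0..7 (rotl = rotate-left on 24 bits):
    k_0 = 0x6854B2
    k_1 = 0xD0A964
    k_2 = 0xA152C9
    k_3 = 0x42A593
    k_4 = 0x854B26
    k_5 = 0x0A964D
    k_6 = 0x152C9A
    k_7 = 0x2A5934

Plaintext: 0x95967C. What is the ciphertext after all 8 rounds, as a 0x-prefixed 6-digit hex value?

s_0 = plaintext = 0x95967C
s_1 = Round(s_0, k_0) = 0xB6799C
s_2 = Round(s_1, k_1) = 0xC67A2C
s_3 = Round(s_2, k_2) = 0x45A13D
s_4 = Round(s_3, k_3) = 0x004B6E
s_5 = Round(s_4, k_4) = 0x0543F9
s_6 = Round(s_5, k_5) = 0x200EE6
s_7 = Round(s_6, k_6) = 0xC7C8E9
s_8 = Round(s_7, k_7) = 0xC518C6

0xC518C6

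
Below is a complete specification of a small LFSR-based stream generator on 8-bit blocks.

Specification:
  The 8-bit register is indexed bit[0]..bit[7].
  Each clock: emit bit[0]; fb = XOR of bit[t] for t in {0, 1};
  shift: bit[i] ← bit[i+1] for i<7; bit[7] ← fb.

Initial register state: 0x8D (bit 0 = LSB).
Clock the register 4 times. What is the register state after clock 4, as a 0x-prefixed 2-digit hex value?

reg_0 = 0x8D
clock 1: out=1, reg = 0xC6
clock 2: out=0, reg = 0xE3
clock 3: out=1, reg = 0x71
clock 4: out=1, reg = 0xB8

0xB8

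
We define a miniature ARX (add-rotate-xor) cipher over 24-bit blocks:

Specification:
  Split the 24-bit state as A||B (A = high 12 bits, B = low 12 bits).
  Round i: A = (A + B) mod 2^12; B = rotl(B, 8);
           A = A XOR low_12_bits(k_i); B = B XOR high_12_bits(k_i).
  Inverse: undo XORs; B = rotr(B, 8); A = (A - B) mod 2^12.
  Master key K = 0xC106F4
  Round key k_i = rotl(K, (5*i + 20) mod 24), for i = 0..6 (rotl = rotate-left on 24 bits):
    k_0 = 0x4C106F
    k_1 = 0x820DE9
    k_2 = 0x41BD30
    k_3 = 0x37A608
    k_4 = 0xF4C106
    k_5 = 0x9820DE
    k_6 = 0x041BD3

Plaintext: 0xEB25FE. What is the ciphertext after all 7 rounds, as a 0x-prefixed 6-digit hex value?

0x13E6BB

s_0 = plaintext = 0xEB25FE
s_1 = Round(s_0, k_0) = 0x4DFA9E
s_2 = Round(s_1, k_1) = 0x294689
s_3 = Round(s_2, k_2) = 0x42DD73
s_4 = Round(s_3, k_3) = 0x7A80AD
s_5 = Round(s_4, k_4) = 0x953246
s_6 = Round(s_5, k_5) = 0xB47FA6
s_7 = Round(s_6, k_6) = 0x13E6BB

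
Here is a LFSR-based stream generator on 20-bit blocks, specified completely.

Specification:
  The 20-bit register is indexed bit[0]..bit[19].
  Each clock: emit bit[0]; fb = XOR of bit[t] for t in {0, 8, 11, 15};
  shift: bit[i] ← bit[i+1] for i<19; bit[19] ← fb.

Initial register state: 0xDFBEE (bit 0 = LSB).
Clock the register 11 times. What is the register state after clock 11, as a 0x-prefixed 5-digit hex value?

0xF23BF

reg_0 = 0xDFBEE
clock 1: out=0, reg = 0xEFDF7
clock 2: out=1, reg = 0x77EFB
clock 3: out=1, reg = 0x3BF7D
clock 4: out=1, reg = 0x1DFBE
clock 5: out=0, reg = 0x8EFDF
clock 6: out=1, reg = 0x477EF
clock 7: out=1, reg = 0x23BF7
clock 8: out=1, reg = 0x91DFB
clock 9: out=1, reg = 0xC8EFD
clock 10: out=1, reg = 0xE477E
clock 11: out=0, reg = 0xF23BF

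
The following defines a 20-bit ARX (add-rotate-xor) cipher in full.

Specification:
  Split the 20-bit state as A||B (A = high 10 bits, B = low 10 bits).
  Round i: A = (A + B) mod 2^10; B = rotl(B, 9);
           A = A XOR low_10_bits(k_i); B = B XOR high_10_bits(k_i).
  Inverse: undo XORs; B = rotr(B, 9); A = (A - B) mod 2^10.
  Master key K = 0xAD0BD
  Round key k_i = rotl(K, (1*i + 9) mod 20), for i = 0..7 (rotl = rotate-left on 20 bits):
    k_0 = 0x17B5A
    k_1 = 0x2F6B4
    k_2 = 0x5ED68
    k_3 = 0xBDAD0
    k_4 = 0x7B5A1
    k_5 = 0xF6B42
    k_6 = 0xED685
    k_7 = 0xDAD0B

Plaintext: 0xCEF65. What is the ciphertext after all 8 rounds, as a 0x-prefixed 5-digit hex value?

s_0 = plaintext = 0xCEF65
s_1 = Round(s_0, k_0) = 0x7EBEC
s_2 = Round(s_1, k_1) = 0xD494B
s_3 = Round(s_2, k_2) = 0x7D7DE
s_4 = Round(s_3, k_3) = 0xC0F19
s_5 = Round(s_4, k_4) = 0xEF661
s_6 = Round(s_5, k_5) = 0x570EA
s_7 = Round(s_6, k_6) = 0x30FC0
s_8 = Round(s_7, k_7) = 0x6228B

0x6228B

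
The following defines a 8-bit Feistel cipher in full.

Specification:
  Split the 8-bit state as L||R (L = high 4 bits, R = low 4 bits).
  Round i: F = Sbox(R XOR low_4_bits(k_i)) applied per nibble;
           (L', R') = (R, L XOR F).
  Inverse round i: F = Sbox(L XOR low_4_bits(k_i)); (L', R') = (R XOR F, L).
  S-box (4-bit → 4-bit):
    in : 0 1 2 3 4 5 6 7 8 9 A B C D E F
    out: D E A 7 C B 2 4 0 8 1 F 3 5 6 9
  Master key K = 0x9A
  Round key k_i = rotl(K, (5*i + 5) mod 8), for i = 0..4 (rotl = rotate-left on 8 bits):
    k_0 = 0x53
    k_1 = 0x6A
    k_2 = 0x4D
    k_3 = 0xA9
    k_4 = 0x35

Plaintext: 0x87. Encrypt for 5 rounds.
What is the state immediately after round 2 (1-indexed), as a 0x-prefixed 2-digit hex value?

s_0 = plaintext = 0x87
s_1 = Round(s_0, k_0) = 0x74
s_2 = Round(s_1, k_1) = 0x41
s_3 = Round(s_2, k_2) = 0x17
s_4 = Round(s_3, k_3) = 0x77
s_5 = Round(s_4, k_4) = 0x7D

0x41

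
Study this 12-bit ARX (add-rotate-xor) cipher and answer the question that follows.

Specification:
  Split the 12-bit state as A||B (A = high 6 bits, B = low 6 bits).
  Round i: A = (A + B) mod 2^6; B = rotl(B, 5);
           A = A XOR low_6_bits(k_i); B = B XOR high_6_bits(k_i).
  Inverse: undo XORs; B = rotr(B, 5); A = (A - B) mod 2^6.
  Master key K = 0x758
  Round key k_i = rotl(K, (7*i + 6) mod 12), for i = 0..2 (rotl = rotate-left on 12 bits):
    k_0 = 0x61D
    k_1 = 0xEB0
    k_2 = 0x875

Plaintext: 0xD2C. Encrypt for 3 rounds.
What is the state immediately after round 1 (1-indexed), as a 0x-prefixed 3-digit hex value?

s_0 = plaintext = 0xD2C
s_1 = Round(s_0, k_0) = 0xF4E
s_2 = Round(s_1, k_1) = 0xEFD
s_3 = Round(s_2, k_2) = 0x35F

0xF4E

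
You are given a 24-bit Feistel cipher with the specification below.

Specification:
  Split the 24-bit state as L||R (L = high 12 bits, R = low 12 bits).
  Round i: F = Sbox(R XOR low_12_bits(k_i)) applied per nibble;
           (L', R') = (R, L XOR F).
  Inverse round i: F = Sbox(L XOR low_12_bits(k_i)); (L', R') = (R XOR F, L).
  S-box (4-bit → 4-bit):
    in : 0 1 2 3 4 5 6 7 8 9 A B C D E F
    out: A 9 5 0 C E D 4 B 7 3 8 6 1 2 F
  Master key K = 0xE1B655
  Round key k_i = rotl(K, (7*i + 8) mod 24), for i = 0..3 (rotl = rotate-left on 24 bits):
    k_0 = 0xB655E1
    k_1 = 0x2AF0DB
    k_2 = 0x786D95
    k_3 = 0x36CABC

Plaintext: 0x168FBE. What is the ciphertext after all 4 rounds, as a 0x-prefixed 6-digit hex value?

s_0 = plaintext = 0x168FBE
s_1 = Round(s_0, k_0) = 0xFBE287
s_2 = Round(s_1, k_1) = 0x287A58
s_3 = Round(s_2, k_2) = 0xA586E6
s_4 = Round(s_3, k_3) = 0x6E6CBB

0x6E6CBB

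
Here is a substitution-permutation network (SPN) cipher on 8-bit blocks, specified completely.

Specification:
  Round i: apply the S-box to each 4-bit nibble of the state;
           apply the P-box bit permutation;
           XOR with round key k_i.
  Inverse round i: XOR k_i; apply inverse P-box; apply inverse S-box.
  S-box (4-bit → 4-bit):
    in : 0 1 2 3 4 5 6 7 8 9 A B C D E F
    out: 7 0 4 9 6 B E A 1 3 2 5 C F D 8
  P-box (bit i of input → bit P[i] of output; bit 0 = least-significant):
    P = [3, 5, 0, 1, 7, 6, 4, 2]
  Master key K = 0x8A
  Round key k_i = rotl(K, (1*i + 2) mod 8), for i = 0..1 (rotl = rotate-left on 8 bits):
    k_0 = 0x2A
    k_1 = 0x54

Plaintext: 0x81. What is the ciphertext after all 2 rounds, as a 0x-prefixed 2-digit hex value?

0x34

s_0 = plaintext = 0x81
s_1 = Round(s_0, k_0) = 0xAA
s_2 = Round(s_1, k_1) = 0x34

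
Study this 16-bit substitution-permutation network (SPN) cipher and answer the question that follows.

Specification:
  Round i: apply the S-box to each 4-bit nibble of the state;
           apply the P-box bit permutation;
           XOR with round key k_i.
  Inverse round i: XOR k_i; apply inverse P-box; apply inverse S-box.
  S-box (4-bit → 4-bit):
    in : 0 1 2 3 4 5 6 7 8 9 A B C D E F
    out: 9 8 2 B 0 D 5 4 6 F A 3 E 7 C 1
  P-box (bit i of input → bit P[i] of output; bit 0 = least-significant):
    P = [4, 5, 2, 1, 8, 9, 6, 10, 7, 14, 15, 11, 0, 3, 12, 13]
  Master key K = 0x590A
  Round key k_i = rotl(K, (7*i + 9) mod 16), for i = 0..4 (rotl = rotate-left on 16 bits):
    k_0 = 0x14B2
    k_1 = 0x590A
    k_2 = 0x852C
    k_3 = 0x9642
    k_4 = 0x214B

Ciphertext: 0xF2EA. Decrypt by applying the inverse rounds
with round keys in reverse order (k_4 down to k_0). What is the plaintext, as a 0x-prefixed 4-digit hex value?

0xC23B

s_0 = ciphertext = 0xF2EA
s_1 = InvRound(s_0, k_4) = 0x6DB2
s_2 = InvRound(s_1, k_3) = 0xE9DB
s_3 = InvRound(s_2, k_2) = 0x03E9
s_4 = InvRound(s_3, k_1) = 0x638A
s_5 = InvRound(s_4, k_0) = 0xC23B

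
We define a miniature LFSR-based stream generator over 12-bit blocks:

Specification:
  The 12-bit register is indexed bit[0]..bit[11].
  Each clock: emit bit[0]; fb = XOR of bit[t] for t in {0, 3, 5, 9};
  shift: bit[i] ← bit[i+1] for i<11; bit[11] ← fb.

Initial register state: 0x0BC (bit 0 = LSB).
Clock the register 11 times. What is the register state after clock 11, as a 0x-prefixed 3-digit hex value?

reg_0 = 0x0BC
clock 1: out=0, reg = 0x05E
clock 2: out=0, reg = 0x82F
clock 3: out=1, reg = 0xC17
clock 4: out=1, reg = 0xE0B
clock 5: out=1, reg = 0xF05
clock 6: out=1, reg = 0x782
clock 7: out=0, reg = 0xBC1
clock 8: out=1, reg = 0x5E0
clock 9: out=0, reg = 0xAF0
clock 10: out=0, reg = 0x578
clock 11: out=0, reg = 0x2BC

0x2BC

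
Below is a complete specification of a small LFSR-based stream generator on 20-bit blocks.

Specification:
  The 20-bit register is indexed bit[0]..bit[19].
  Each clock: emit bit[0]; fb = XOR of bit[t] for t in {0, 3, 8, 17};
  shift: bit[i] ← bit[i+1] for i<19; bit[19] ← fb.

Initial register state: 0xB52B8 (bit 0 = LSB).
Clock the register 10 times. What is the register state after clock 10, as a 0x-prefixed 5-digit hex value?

0x1E2D4

reg_0 = 0xB52B8
clock 1: out=0, reg = 0x5A95C
clock 2: out=0, reg = 0x2D4AE
clock 3: out=0, reg = 0x16A57
clock 4: out=1, reg = 0x8B52B
clock 5: out=1, reg = 0xC5A95
clock 6: out=1, reg = 0xE2D4A
clock 7: out=0, reg = 0xF16A5
clock 8: out=1, reg = 0x78B52
clock 9: out=0, reg = 0x3C5A9
clock 10: out=1, reg = 0x1E2D4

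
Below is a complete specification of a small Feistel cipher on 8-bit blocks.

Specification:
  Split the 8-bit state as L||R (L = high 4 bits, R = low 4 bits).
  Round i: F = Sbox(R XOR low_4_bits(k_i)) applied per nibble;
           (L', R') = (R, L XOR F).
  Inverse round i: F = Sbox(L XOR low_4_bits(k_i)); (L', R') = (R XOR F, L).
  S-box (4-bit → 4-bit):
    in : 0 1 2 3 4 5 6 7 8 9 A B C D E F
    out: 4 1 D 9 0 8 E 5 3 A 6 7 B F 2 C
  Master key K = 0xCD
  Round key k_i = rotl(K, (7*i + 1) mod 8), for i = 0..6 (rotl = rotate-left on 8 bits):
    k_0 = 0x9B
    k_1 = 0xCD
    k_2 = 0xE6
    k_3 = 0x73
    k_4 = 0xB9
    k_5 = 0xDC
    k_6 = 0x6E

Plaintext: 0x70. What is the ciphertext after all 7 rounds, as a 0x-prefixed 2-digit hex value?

0xA1

s_0 = plaintext = 0x70
s_1 = Round(s_0, k_0) = 0x00
s_2 = Round(s_1, k_1) = 0x0F
s_3 = Round(s_2, k_2) = 0xFA
s_4 = Round(s_3, k_3) = 0xA5
s_5 = Round(s_4, k_4) = 0x51
s_6 = Round(s_5, k_5) = 0x1A
s_7 = Round(s_6, k_6) = 0xA1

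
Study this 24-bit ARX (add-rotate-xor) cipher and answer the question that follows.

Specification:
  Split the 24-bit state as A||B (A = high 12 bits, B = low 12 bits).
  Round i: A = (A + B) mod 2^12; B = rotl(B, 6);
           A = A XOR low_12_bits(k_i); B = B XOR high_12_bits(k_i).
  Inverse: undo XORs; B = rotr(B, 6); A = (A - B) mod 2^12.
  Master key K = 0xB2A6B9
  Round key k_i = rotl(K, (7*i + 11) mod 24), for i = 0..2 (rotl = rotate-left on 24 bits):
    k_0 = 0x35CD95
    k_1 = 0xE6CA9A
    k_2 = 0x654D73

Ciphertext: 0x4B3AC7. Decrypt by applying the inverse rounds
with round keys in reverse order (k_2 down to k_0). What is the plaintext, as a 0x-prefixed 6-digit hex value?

s_0 = ciphertext = 0x4B3AC7
s_1 = InvRound(s_0, k_2) = 0x4CE4F2
s_2 = InvRound(s_1, k_1) = 0x6AA7AA
s_3 = InvRound(s_2, k_0) = 0xDACD93

0xDACD93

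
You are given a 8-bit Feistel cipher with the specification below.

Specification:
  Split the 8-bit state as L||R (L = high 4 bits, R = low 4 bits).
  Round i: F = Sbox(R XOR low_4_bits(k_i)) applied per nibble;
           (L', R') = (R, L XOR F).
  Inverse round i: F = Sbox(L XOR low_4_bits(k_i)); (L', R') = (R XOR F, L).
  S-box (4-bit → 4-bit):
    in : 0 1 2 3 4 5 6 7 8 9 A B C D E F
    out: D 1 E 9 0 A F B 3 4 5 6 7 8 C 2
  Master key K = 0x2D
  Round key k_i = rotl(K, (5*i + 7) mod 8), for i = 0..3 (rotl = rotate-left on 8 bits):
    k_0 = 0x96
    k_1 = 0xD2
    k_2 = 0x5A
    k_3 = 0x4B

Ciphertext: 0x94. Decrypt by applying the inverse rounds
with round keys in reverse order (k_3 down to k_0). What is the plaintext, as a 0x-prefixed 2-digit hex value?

0xD5

s_0 = ciphertext = 0x94
s_1 = InvRound(s_0, k_3) = 0xA9
s_2 = InvRound(s_1, k_2) = 0x4A
s_3 = InvRound(s_2, k_1) = 0x54
s_4 = InvRound(s_3, k_0) = 0xD5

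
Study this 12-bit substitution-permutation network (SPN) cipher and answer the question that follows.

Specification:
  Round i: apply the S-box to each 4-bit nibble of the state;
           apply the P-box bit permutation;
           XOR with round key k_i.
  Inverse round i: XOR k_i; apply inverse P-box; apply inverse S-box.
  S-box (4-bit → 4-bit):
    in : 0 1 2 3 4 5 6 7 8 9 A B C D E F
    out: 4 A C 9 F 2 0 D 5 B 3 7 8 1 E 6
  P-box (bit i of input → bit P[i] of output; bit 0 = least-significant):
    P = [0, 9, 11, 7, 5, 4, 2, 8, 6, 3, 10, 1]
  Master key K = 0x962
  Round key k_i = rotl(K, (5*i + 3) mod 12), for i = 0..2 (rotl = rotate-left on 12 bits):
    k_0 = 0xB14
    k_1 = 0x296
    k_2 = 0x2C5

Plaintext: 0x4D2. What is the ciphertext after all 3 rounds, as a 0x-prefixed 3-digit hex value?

0xBF3

s_0 = plaintext = 0x4D2
s_1 = Round(s_0, k_0) = 0x7FE
s_2 = Round(s_1, k_1) = 0xC40
s_3 = Round(s_2, k_2) = 0xBF3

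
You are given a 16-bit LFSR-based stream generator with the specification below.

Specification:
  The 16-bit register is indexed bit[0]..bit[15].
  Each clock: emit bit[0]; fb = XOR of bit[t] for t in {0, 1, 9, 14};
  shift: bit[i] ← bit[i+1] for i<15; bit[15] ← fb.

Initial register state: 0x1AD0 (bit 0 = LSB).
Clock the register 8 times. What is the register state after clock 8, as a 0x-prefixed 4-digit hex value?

reg_0 = 0x1AD0
clock 1: out=0, reg = 0x8D68
clock 2: out=0, reg = 0x46B4
clock 3: out=0, reg = 0x235A
clock 4: out=0, reg = 0x11AD
clock 5: out=1, reg = 0x88D6
clock 6: out=0, reg = 0xC46B
clock 7: out=1, reg = 0xE235
clock 8: out=1, reg = 0xF11A

0xF11A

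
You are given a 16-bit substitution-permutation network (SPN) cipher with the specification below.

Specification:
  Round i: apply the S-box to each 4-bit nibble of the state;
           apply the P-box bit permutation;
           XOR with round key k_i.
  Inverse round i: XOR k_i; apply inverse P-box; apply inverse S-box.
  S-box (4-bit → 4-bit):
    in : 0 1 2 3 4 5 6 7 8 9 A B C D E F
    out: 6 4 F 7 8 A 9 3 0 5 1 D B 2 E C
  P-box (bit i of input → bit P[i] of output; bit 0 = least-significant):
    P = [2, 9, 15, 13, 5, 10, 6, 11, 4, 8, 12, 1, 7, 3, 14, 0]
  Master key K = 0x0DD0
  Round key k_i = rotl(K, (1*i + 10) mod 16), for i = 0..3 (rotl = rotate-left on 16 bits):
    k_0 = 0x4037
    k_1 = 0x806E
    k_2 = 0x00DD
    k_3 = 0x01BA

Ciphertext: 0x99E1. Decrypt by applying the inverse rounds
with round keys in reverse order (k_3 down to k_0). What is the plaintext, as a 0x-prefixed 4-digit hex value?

0xAB6A

s_0 = ciphertext = 0x99E1
s_1 = InvRound(s_0, k_3) = 0x5BF1
s_2 = InvRound(s_1, k_2) = 0x0067
s_3 = InvRound(s_2, k_1) = 0x5881
s_4 = InvRound(s_3, k_0) = 0xAB6A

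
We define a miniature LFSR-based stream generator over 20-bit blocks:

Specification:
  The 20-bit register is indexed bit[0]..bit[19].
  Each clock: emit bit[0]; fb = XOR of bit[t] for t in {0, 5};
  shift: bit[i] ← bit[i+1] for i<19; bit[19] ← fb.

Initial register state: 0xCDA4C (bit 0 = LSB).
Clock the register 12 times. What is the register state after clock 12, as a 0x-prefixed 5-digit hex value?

0xC9ECD

reg_0 = 0xCDA4C
clock 1: out=0, reg = 0x66D26
clock 2: out=0, reg = 0xB3693
clock 3: out=1, reg = 0xD9B49
clock 4: out=1, reg = 0xECDA4
clock 5: out=0, reg = 0xF66D2
clock 6: out=0, reg = 0x7B369
clock 7: out=1, reg = 0x3D9B4
clock 8: out=0, reg = 0x9ECDA
clock 9: out=0, reg = 0x4F66D
clock 10: out=1, reg = 0x27B36
clock 11: out=0, reg = 0x93D9B
clock 12: out=1, reg = 0xC9ECD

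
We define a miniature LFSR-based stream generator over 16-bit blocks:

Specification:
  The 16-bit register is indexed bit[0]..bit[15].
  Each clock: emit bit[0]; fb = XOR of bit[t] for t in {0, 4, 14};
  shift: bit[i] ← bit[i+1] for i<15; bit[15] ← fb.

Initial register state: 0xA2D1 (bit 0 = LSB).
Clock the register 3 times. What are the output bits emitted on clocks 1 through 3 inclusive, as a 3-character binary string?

reg_0 = 0xA2D1
clock 1: out=1, reg = 0x5168
clock 2: out=0, reg = 0xA8B4
clock 3: out=0, reg = 0xD45A

100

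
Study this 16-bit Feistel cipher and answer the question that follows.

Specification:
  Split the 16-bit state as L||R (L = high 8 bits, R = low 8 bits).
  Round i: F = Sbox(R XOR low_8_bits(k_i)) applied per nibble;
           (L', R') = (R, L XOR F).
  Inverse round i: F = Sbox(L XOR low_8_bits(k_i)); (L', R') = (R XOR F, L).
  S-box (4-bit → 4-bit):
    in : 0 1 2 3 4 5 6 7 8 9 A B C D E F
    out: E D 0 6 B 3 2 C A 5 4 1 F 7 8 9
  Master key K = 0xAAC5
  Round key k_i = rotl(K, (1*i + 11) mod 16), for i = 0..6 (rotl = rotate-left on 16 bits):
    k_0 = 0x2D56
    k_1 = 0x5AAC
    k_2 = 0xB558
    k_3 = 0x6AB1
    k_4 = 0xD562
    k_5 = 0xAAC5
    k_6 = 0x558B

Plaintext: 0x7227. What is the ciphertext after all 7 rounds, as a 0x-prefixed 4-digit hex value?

0x29BA

s_0 = plaintext = 0x7227
s_1 = Round(s_0, k_0) = 0x27BF
s_2 = Round(s_1, k_1) = 0xBFF1
s_3 = Round(s_2, k_2) = 0xF1FA
s_4 = Round(s_3, k_3) = 0xFA40
s_5 = Round(s_4, k_4) = 0x40FA
s_6 = Round(s_5, k_5) = 0xFA29
s_7 = Round(s_6, k_6) = 0x29BA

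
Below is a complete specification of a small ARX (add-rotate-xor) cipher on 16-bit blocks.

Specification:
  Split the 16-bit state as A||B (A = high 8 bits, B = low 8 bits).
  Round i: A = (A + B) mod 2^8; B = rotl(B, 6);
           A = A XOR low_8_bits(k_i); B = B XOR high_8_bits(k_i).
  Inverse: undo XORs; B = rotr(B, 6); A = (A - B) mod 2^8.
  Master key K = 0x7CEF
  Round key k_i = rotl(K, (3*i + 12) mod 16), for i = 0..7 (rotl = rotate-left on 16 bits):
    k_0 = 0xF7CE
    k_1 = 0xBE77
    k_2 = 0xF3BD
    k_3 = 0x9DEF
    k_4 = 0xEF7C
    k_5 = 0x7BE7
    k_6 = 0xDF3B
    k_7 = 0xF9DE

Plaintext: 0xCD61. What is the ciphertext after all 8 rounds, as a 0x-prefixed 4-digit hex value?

s_0 = plaintext = 0xCD61
s_1 = Round(s_0, k_0) = 0xE0AF
s_2 = Round(s_1, k_1) = 0xF855
s_3 = Round(s_2, k_2) = 0xF0A6
s_4 = Round(s_3, k_3) = 0x7934
s_5 = Round(s_4, k_4) = 0xD1E2
s_6 = Round(s_5, k_5) = 0x54C3
s_7 = Round(s_6, k_6) = 0x2C2F
s_8 = Round(s_7, k_7) = 0x8532

0x8532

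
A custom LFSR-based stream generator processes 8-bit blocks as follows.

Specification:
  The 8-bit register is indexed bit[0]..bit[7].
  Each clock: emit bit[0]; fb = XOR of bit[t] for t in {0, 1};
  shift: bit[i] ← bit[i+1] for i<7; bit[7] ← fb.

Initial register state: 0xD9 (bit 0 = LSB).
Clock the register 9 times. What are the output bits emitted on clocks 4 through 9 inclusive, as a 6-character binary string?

110111

reg_0 = 0xD9
clock 1: out=1, reg = 0xEC
clock 2: out=0, reg = 0x76
clock 3: out=0, reg = 0xBB
clock 4: out=1, reg = 0x5D
clock 5: out=1, reg = 0xAE
clock 6: out=0, reg = 0xD7
clock 7: out=1, reg = 0x6B
clock 8: out=1, reg = 0x35
clock 9: out=1, reg = 0x9A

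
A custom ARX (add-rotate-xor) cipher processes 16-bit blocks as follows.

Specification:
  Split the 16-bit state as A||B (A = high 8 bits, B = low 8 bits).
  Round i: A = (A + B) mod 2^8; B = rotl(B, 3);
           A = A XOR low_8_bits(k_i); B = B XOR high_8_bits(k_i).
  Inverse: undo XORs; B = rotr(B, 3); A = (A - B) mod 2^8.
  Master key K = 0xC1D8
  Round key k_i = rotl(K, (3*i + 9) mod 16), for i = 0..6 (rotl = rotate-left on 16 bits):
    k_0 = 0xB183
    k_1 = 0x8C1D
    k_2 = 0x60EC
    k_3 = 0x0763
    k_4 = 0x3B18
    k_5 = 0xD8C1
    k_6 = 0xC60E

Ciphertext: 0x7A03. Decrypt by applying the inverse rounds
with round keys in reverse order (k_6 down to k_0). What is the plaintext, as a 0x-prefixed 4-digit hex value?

s_0 = ciphertext = 0x7A03
s_1 = InvRound(s_0, k_6) = 0xBCB8
s_2 = InvRound(s_1, k_5) = 0x710C
s_3 = InvRound(s_2, k_4) = 0x83E6
s_4 = InvRound(s_3, k_3) = 0xA43C
s_5 = InvRound(s_4, k_2) = 0xBD8B
s_6 = InvRound(s_5, k_1) = 0xC0E0
s_7 = InvRound(s_6, k_0) = 0x192A

0x192A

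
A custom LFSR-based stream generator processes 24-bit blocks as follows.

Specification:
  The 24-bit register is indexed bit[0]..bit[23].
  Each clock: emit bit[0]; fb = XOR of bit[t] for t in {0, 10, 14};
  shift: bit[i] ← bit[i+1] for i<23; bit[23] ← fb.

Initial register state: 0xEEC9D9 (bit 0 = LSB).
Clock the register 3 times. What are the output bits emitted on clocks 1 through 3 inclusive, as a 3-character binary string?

100

reg_0 = 0xEEC9D9
clock 1: out=1, reg = 0x7764EC
clock 2: out=0, reg = 0x3BB276
clock 3: out=0, reg = 0x1DD93B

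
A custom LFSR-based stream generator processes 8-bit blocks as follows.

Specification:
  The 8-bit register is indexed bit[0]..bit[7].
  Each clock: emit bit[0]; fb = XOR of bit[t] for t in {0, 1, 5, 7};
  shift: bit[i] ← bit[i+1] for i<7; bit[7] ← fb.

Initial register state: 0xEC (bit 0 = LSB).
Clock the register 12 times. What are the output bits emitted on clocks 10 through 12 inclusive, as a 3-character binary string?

reg_0 = 0xEC
clock 1: out=0, reg = 0x76
clock 2: out=0, reg = 0x3B
clock 3: out=1, reg = 0x9D
clock 4: out=1, reg = 0x4E
clock 5: out=0, reg = 0xA7
clock 6: out=1, reg = 0x53
clock 7: out=1, reg = 0x29
clock 8: out=1, reg = 0x14
clock 9: out=0, reg = 0x0A
clock 10: out=0, reg = 0x85
clock 11: out=1, reg = 0x42
clock 12: out=0, reg = 0xA1

010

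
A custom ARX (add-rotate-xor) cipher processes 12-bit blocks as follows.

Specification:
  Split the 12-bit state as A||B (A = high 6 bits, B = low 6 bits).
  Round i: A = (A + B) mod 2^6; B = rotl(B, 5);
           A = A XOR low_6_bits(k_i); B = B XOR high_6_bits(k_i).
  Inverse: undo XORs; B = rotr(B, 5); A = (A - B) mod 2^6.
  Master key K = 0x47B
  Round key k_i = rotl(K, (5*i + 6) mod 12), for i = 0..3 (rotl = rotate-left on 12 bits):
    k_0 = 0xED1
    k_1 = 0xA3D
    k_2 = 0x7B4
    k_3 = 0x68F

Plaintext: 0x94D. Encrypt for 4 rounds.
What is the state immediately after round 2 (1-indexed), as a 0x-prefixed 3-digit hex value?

0xF46

s_0 = plaintext = 0x94D
s_1 = Round(s_0, k_0) = 0x8DD
s_2 = Round(s_1, k_1) = 0xF46
s_3 = Round(s_2, k_2) = 0xDDD
s_4 = Round(s_3, k_3) = 0x6F4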